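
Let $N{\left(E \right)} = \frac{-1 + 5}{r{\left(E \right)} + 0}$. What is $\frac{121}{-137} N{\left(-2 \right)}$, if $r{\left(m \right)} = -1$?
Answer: $\frac{484}{137} \approx 3.5328$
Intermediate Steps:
$N{\left(E \right)} = -4$ ($N{\left(E \right)} = \frac{-1 + 5}{-1 + 0} = \frac{4}{-1} = 4 \left(-1\right) = -4$)
$\frac{121}{-137} N{\left(-2 \right)} = \frac{121}{-137} \left(-4\right) = 121 \left(- \frac{1}{137}\right) \left(-4\right) = \left(- \frac{121}{137}\right) \left(-4\right) = \frac{484}{137}$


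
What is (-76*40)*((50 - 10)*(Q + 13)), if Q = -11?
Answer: -243200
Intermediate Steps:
(-76*40)*((50 - 10)*(Q + 13)) = (-76*40)*((50 - 10)*(-11 + 13)) = -121600*2 = -3040*80 = -243200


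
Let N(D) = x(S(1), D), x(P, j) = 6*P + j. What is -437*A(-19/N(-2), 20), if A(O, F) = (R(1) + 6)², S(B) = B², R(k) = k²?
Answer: -21413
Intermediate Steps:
x(P, j) = j + 6*P
N(D) = 6 + D (N(D) = D + 6*1² = D + 6*1 = D + 6 = 6 + D)
A(O, F) = 49 (A(O, F) = (1² + 6)² = (1 + 6)² = 7² = 49)
-437*A(-19/N(-2), 20) = -437*49 = -21413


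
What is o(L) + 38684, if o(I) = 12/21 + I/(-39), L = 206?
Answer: 10559446/273 ≈ 38679.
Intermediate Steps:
o(I) = 4/7 - I/39 (o(I) = 12*(1/21) + I*(-1/39) = 4/7 - I/39)
o(L) + 38684 = (4/7 - 1/39*206) + 38684 = (4/7 - 206/39) + 38684 = -1286/273 + 38684 = 10559446/273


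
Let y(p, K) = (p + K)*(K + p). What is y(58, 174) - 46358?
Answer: 7466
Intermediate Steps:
y(p, K) = (K + p)**2 (y(p, K) = (K + p)*(K + p) = (K + p)**2)
y(58, 174) - 46358 = (174 + 58)**2 - 46358 = 232**2 - 46358 = 53824 - 46358 = 7466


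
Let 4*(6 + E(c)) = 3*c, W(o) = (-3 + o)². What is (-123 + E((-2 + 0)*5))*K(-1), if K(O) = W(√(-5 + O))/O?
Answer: 819/2 - 819*I*√6 ≈ 409.5 - 2006.1*I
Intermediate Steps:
K(O) = (-3 + √(-5 + O))²/O
E(c) = -6 + 3*c/4 (E(c) = -6 + (3*c)/4 = -6 + 3*c/4)
(-123 + E((-2 + 0)*5))*K(-1) = (-123 + (-6 + 3*((-2 + 0)*5)/4))*((-3 + √(-5 - 1))²/(-1)) = (-123 + (-6 + 3*(-2*5)/4))*(-(-3 + √(-6))²) = (-123 + (-6 + (¾)*(-10)))*(-(-3 + I*√6)²) = (-123 + (-6 - 15/2))*(-(-3 + I*√6)²) = (-123 - 27/2)*(-(-3 + I*√6)²) = -(-273)*(-3 + I*√6)²/2 = 273*(-3 + I*√6)²/2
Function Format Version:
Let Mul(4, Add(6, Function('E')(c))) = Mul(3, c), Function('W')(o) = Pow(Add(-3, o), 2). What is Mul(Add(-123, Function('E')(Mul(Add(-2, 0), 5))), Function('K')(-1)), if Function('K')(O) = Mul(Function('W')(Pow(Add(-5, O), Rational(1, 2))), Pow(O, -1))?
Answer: Add(Rational(819, 2), Mul(-819, I, Pow(6, Rational(1, 2)))) ≈ Add(409.50, Mul(-2006.1, I))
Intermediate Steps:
Function('K')(O) = Mul(Pow(O, -1), Pow(Add(-3, Pow(Add(-5, O), Rational(1, 2))), 2)) (Function('K')(O) = Mul(Pow(Add(-3, Pow(Add(-5, O), Rational(1, 2))), 2), Pow(O, -1)) = Mul(Pow(O, -1), Pow(Add(-3, Pow(Add(-5, O), Rational(1, 2))), 2)))
Function('E')(c) = Add(-6, Mul(Rational(3, 4), c)) (Function('E')(c) = Add(-6, Mul(Rational(1, 4), Mul(3, c))) = Add(-6, Mul(Rational(3, 4), c)))
Mul(Add(-123, Function('E')(Mul(Add(-2, 0), 5))), Function('K')(-1)) = Mul(Add(-123, Add(-6, Mul(Rational(3, 4), Mul(Add(-2, 0), 5)))), Mul(Pow(-1, -1), Pow(Add(-3, Pow(Add(-5, -1), Rational(1, 2))), 2))) = Mul(Add(-123, Add(-6, Mul(Rational(3, 4), Mul(-2, 5)))), Mul(-1, Pow(Add(-3, Pow(-6, Rational(1, 2))), 2))) = Mul(Add(-123, Add(-6, Mul(Rational(3, 4), -10))), Mul(-1, Pow(Add(-3, Mul(I, Pow(6, Rational(1, 2)))), 2))) = Mul(Add(-123, Add(-6, Rational(-15, 2))), Mul(-1, Pow(Add(-3, Mul(I, Pow(6, Rational(1, 2)))), 2))) = Mul(Add(-123, Rational(-27, 2)), Mul(-1, Pow(Add(-3, Mul(I, Pow(6, Rational(1, 2)))), 2))) = Mul(Rational(-273, 2), Mul(-1, Pow(Add(-3, Mul(I, Pow(6, Rational(1, 2)))), 2))) = Mul(Rational(273, 2), Pow(Add(-3, Mul(I, Pow(6, Rational(1, 2)))), 2))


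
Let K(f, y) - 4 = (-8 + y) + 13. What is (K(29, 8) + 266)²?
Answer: 80089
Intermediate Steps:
K(f, y) = 9 + y (K(f, y) = 4 + ((-8 + y) + 13) = 4 + (5 + y) = 9 + y)
(K(29, 8) + 266)² = ((9 + 8) + 266)² = (17 + 266)² = 283² = 80089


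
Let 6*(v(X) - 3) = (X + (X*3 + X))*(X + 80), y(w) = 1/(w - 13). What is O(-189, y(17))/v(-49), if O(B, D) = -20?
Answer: 120/7577 ≈ 0.015837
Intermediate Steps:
y(w) = 1/(-13 + w)
v(X) = 3 + 5*X*(80 + X)/6 (v(X) = 3 + ((X + (X*3 + X))*(X + 80))/6 = 3 + ((X + (3*X + X))*(80 + X))/6 = 3 + ((X + 4*X)*(80 + X))/6 = 3 + ((5*X)*(80 + X))/6 = 3 + (5*X*(80 + X))/6 = 3 + 5*X*(80 + X)/6)
O(-189, y(17))/v(-49) = -20/(3 + (⅚)*(-49)² + (200/3)*(-49)) = -20/(3 + (⅚)*2401 - 9800/3) = -20/(3 + 12005/6 - 9800/3) = -20/(-7577/6) = -20*(-6/7577) = 120/7577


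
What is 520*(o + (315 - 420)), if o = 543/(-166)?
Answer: -4672980/83 ≈ -56301.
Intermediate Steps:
o = -543/166 (o = 543*(-1/166) = -543/166 ≈ -3.2711)
520*(o + (315 - 420)) = 520*(-543/166 + (315 - 420)) = 520*(-543/166 - 105) = 520*(-17973/166) = -4672980/83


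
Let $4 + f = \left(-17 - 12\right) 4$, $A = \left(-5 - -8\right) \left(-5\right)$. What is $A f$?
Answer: $1800$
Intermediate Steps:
$A = -15$ ($A = \left(-5 + 8\right) \left(-5\right) = 3 \left(-5\right) = -15$)
$f = -120$ ($f = -4 + \left(-17 - 12\right) 4 = -4 - 116 = -120$)
$A f = \left(-15\right) \left(-120\right) = 1800$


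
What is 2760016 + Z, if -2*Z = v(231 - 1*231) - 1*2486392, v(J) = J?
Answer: 4003212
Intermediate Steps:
Z = 1243196 (Z = -((231 - 1*231) - 1*2486392)/2 = -((231 - 231) - 2486392)/2 = -(0 - 2486392)/2 = -½*(-2486392) = 1243196)
2760016 + Z = 2760016 + 1243196 = 4003212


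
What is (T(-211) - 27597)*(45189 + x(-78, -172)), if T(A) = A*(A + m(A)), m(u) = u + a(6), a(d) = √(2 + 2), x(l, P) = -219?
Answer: 2744204310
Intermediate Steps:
a(d) = 2 (a(d) = √4 = 2)
m(u) = 2 + u (m(u) = u + 2 = 2 + u)
T(A) = A*(2 + 2*A) (T(A) = A*(A + (2 + A)) = A*(2 + 2*A))
(T(-211) - 27597)*(45189 + x(-78, -172)) = (2*(-211)*(1 - 211) - 27597)*(45189 - 219) = (2*(-211)*(-210) - 27597)*44970 = (88620 - 27597)*44970 = 61023*44970 = 2744204310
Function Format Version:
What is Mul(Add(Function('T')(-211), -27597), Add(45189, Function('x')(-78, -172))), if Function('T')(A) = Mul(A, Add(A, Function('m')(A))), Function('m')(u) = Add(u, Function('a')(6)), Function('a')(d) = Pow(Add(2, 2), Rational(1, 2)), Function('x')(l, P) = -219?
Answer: 2744204310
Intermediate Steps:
Function('a')(d) = 2 (Function('a')(d) = Pow(4, Rational(1, 2)) = 2)
Function('m')(u) = Add(2, u) (Function('m')(u) = Add(u, 2) = Add(2, u))
Function('T')(A) = Mul(A, Add(2, Mul(2, A))) (Function('T')(A) = Mul(A, Add(A, Add(2, A))) = Mul(A, Add(2, Mul(2, A))))
Mul(Add(Function('T')(-211), -27597), Add(45189, Function('x')(-78, -172))) = Mul(Add(Mul(2, -211, Add(1, -211)), -27597), Add(45189, -219)) = Mul(Add(Mul(2, -211, -210), -27597), 44970) = Mul(Add(88620, -27597), 44970) = Mul(61023, 44970) = 2744204310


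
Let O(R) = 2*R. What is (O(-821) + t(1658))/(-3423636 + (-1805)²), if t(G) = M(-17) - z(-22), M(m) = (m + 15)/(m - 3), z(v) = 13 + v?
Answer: 16329/1656110 ≈ 0.0098598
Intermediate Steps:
M(m) = (15 + m)/(-3 + m)
t(G) = 91/10 (t(G) = (15 - 17)/(-3 - 17) - (13 - 22) = -2/(-20) - 1*(-9) = -1/20*(-2) + 9 = ⅒ + 9 = 91/10)
(O(-821) + t(1658))/(-3423636 + (-1805)²) = (2*(-821) + 91/10)/(-3423636 + (-1805)²) = (-1642 + 91/10)/(-3423636 + 3258025) = -16329/10/(-165611) = -16329/10*(-1/165611) = 16329/1656110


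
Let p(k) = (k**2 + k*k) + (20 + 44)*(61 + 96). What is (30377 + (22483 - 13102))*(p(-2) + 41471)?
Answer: 2048610466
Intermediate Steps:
p(k) = 10048 + 2*k**2 (p(k) = (k**2 + k**2) + 64*157 = 2*k**2 + 10048 = 10048 + 2*k**2)
(30377 + (22483 - 13102))*(p(-2) + 41471) = (30377 + (22483 - 13102))*((10048 + 2*(-2)**2) + 41471) = (30377 + 9381)*((10048 + 2*4) + 41471) = 39758*((10048 + 8) + 41471) = 39758*(10056 + 41471) = 39758*51527 = 2048610466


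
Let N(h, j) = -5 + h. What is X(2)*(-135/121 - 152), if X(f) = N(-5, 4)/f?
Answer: 92635/121 ≈ 765.58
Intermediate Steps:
X(f) = -10/f (X(f) = (-5 - 5)/f = -10/f)
X(2)*(-135/121 - 152) = (-10/2)*(-135/121 - 152) = (-10*1/2)*(-135*1/121 - 152) = -5*(-135/121 - 152) = -5*(-18527/121) = 92635/121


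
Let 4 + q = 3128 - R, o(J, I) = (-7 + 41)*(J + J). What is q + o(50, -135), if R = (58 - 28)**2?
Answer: 5624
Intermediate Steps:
R = 900 (R = 30**2 = 900)
o(J, I) = 68*J (o(J, I) = 34*(2*J) = 68*J)
q = 2224 (q = -4 + (3128 - 1*900) = -4 + (3128 - 900) = -4 + 2228 = 2224)
q + o(50, -135) = 2224 + 68*50 = 2224 + 3400 = 5624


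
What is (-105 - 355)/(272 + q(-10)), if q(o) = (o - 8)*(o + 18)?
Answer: -115/32 ≈ -3.5938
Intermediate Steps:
q(o) = (-8 + o)*(18 + o)
(-105 - 355)/(272 + q(-10)) = (-105 - 355)/(272 + (-144 + (-10)² + 10*(-10))) = -460/(272 + (-144 + 100 - 100)) = -460/(272 - 144) = -460/128 = -460*1/128 = -115/32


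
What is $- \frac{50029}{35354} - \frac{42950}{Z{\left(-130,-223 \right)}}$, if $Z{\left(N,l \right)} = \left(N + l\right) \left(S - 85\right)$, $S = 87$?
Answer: $\frac{741566913}{12479962} \approx 59.421$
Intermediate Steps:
$Z{\left(N,l \right)} = 2 N + 2 l$ ($Z{\left(N,l \right)} = \left(N + l\right) \left(87 - 85\right) = \left(N + l\right) 2 = 2 N + 2 l$)
$- \frac{50029}{35354} - \frac{42950}{Z{\left(-130,-223 \right)}} = - \frac{50029}{35354} - \frac{42950}{2 \left(-130\right) + 2 \left(-223\right)} = \left(-50029\right) \frac{1}{35354} - \frac{42950}{-260 - 446} = - \frac{50029}{35354} - \frac{42950}{-706} = - \frac{50029}{35354} - - \frac{21475}{353} = - \frac{50029}{35354} + \frac{21475}{353} = \frac{741566913}{12479962}$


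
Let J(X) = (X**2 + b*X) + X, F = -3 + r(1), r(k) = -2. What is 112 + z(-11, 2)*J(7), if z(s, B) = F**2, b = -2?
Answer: 1162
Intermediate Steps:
F = -5 (F = -3 - 2 = -5)
z(s, B) = 25 (z(s, B) = (-5)**2 = 25)
J(X) = X**2 - X (J(X) = (X**2 - 2*X) + X = X**2 - X)
112 + z(-11, 2)*J(7) = 112 + 25*(7*(-1 + 7)) = 112 + 25*(7*6) = 112 + 25*42 = 112 + 1050 = 1162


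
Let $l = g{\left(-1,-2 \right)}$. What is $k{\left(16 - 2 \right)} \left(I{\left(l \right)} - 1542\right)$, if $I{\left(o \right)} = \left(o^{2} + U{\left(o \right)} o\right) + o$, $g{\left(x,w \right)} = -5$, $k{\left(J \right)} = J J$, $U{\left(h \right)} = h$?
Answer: $-293412$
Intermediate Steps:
$k{\left(J \right)} = J^{2}$
$l = -5$
$I{\left(o \right)} = o + 2 o^{2}$ ($I{\left(o \right)} = \left(o^{2} + o o\right) + o = \left(o^{2} + o^{2}\right) + o = 2 o^{2} + o = o + 2 o^{2}$)
$k{\left(16 - 2 \right)} \left(I{\left(l \right)} - 1542\right) = \left(16 - 2\right)^{2} \left(- 5 \left(1 + 2 \left(-5\right)\right) - 1542\right) = 14^{2} \left(- 5 \left(1 - 10\right) - 1542\right) = 196 \left(\left(-5\right) \left(-9\right) - 1542\right) = 196 \left(45 - 1542\right) = 196 \left(-1497\right) = -293412$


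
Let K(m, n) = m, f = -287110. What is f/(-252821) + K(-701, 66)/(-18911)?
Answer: 5606764731/4781097931 ≈ 1.1727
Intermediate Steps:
f/(-252821) + K(-701, 66)/(-18911) = -287110/(-252821) - 701/(-18911) = -287110*(-1/252821) - 701*(-1/18911) = 287110/252821 + 701/18911 = 5606764731/4781097931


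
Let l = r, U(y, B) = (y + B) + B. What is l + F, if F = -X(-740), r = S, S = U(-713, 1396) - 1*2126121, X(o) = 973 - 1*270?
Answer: -2124745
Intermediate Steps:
U(y, B) = y + 2*B (U(y, B) = (B + y) + B = y + 2*B)
X(o) = 703 (X(o) = 973 - 270 = 703)
S = -2124042 (S = (-713 + 2*1396) - 1*2126121 = (-713 + 2792) - 2126121 = 2079 - 2126121 = -2124042)
r = -2124042
l = -2124042
F = -703 (F = -1*703 = -703)
l + F = -2124042 - 703 = -2124745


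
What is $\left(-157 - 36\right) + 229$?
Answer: $36$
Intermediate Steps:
$\left(-157 - 36\right) + 229 = -193 + 229 = 36$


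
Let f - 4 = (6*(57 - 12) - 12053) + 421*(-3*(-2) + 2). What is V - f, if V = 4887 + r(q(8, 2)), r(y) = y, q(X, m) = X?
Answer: 13306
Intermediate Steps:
f = -8411 (f = 4 + ((6*(57 - 12) - 12053) + 421*(-3*(-2) + 2)) = 4 + ((6*45 - 12053) + 421*(6 + 2)) = 4 + ((270 - 12053) + 421*8) = 4 + (-11783 + 3368) = 4 - 8415 = -8411)
V = 4895 (V = 4887 + 8 = 4895)
V - f = 4895 - 1*(-8411) = 4895 + 8411 = 13306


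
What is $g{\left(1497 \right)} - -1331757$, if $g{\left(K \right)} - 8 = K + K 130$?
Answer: $1527872$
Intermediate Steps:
$g{\left(K \right)} = 8 + 131 K$ ($g{\left(K \right)} = 8 + \left(K + K 130\right) = 8 + \left(K + 130 K\right) = 8 + 131 K$)
$g{\left(1497 \right)} - -1331757 = \left(8 + 131 \cdot 1497\right) - -1331757 = \left(8 + 196107\right) + 1331757 = 196115 + 1331757 = 1527872$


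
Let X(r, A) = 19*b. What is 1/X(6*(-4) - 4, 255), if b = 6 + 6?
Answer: 1/228 ≈ 0.0043860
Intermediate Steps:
b = 12
X(r, A) = 228 (X(r, A) = 19*12 = 228)
1/X(6*(-4) - 4, 255) = 1/228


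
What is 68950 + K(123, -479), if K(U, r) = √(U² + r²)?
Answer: 68950 + √244570 ≈ 69445.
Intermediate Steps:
68950 + K(123, -479) = 68950 + √(123² + (-479)²) = 68950 + √(15129 + 229441) = 68950 + √244570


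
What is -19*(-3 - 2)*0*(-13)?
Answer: 0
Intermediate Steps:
-19*(-3 - 2)*0*(-13) = -(-95)*0*(-13) = -19*0*(-13) = 0*(-13) = 0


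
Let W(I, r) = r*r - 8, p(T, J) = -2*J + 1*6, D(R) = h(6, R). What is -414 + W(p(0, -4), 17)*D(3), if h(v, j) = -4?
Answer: -1538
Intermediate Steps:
D(R) = -4
p(T, J) = 6 - 2*J (p(T, J) = -2*J + 6 = 6 - 2*J)
W(I, r) = -8 + r² (W(I, r) = r² - 8 = -8 + r²)
-414 + W(p(0, -4), 17)*D(3) = -414 + (-8 + 17²)*(-4) = -414 + (-8 + 289)*(-4) = -414 + 281*(-4) = -414 - 1124 = -1538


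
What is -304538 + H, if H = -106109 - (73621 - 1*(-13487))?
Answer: -497755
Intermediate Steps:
H = -193217 (H = -106109 - (73621 + 13487) = -106109 - 1*87108 = -106109 - 87108 = -193217)
-304538 + H = -304538 - 193217 = -497755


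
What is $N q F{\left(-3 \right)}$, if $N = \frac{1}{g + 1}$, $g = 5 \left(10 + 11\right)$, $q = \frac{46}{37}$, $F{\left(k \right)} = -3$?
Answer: $- \frac{69}{1961} \approx -0.035186$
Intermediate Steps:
$q = \frac{46}{37}$ ($q = 46 \cdot \frac{1}{37} = \frac{46}{37} \approx 1.2432$)
$g = 105$ ($g = 5 \cdot 21 = 105$)
$N = \frac{1}{106}$ ($N = \frac{1}{105 + 1} = \frac{1}{106} \approx 0.009434$)
$N q F{\left(-3 \right)} = \frac{1}{106} \cdot \frac{46}{37} \left(-3\right) = \frac{23}{1961} \left(-3\right) = - \frac{69}{1961}$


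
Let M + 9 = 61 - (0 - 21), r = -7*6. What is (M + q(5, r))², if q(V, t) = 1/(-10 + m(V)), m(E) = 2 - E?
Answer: 898704/169 ≈ 5317.8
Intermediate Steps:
r = -42
q(V, t) = 1/(-8 - V) (q(V, t) = 1/(-10 + (2 - V)) = 1/(-8 - V))
M = 73 (M = -9 + (61 - (0 - 21)) = -9 + (61 - 1*(-21)) = -9 + (61 + 21) = -9 + 82 = 73)
(M + q(5, r))² = (73 - 1/(8 + 5))² = (73 - 1/13)² = (948/13)² = 898704/169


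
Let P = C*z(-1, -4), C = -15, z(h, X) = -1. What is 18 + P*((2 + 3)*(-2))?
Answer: -132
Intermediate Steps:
P = 15 (P = -15*(-1) = 15)
18 + P*((2 + 3)*(-2)) = 18 + 15*((2 + 3)*(-2)) = 18 + 15*(5*(-2)) = 18 + 15*(-10) = 18 - 150 = -132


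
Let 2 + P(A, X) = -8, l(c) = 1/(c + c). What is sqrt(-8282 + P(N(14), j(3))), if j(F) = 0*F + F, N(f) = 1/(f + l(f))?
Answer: 2*I*sqrt(2073) ≈ 91.06*I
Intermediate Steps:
l(c) = 1/(2*c)
N(f) = 1/(f + 1/(2*f))
j(F) = F (j(F) = 0 + F = F)
P(A, X) = -10 (P(A, X) = -2 - 8 = -10)
sqrt(-8282 + P(N(14), j(3))) = sqrt(-8282 - 10) = sqrt(-8292) = 2*I*sqrt(2073)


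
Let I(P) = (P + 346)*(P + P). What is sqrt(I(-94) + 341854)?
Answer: sqrt(294478) ≈ 542.66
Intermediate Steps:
I(P) = 2*P*(346 + P) (I(P) = (346 + P)*(2*P) = 2*P*(346 + P))
sqrt(I(-94) + 341854) = sqrt(2*(-94)*(346 - 94) + 341854) = sqrt(2*(-94)*252 + 341854) = sqrt(-47376 + 341854) = sqrt(294478)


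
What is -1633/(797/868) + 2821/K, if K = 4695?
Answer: -6652651243/3741915 ≈ -1777.9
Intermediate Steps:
-1633/(797/868) + 2821/K = -1633/(797/868) + 2821/4695 = -1633/(797*(1/868)) + 2821*(1/4695) = -1633/797/868 + 2821/4695 = -1633*868/797 + 2821/4695 = -1417444/797 + 2821/4695 = -6652651243/3741915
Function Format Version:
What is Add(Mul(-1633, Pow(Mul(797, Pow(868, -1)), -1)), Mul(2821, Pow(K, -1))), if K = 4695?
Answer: Rational(-6652651243, 3741915) ≈ -1777.9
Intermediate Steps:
Add(Mul(-1633, Pow(Mul(797, Pow(868, -1)), -1)), Mul(2821, Pow(K, -1))) = Add(Mul(-1633, Pow(Mul(797, Pow(868, -1)), -1)), Mul(2821, Pow(4695, -1))) = Add(Mul(-1633, Pow(Mul(797, Rational(1, 868)), -1)), Mul(2821, Rational(1, 4695))) = Add(Mul(-1633, Pow(Rational(797, 868), -1)), Rational(2821, 4695)) = Add(Mul(-1633, Rational(868, 797)), Rational(2821, 4695)) = Add(Rational(-1417444, 797), Rational(2821, 4695)) = Rational(-6652651243, 3741915)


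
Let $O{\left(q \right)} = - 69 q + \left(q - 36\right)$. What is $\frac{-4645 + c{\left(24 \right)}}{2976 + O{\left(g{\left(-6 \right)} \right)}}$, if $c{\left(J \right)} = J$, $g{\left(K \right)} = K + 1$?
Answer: $- \frac{4621}{3280} \approx -1.4088$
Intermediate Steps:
$g{\left(K \right)} = 1 + K$
$O{\left(q \right)} = -36 - 68 q$ ($O{\left(q \right)} = - 69 q + \left(-36 + q\right) = -36 - 68 q$)
$\frac{-4645 + c{\left(24 \right)}}{2976 + O{\left(g{\left(-6 \right)} \right)}} = \frac{-4645 + 24}{2976 - \left(36 + 68 \left(1 - 6\right)\right)} = - \frac{4621}{2976 - -304} = - \frac{4621}{2976 + \left(-36 + 340\right)} = - \frac{4621}{2976 + 304} = - \frac{4621}{3280}$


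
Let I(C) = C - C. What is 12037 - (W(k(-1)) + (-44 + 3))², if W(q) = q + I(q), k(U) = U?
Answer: 10273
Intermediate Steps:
I(C) = 0
W(q) = q (W(q) = q + 0 = q)
12037 - (W(k(-1)) + (-44 + 3))² = 12037 - (-1 + (-44 + 3))² = 12037 - (-1 - 41)² = 12037 - 1*(-42)² = 12037 - 1*1764 = 12037 - 1764 = 10273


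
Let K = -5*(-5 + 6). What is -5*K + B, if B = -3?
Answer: 22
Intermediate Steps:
K = -5 (K = -5*1 = -5)
-5*K + B = -5*(-5) - 3 = 25 - 3 = 22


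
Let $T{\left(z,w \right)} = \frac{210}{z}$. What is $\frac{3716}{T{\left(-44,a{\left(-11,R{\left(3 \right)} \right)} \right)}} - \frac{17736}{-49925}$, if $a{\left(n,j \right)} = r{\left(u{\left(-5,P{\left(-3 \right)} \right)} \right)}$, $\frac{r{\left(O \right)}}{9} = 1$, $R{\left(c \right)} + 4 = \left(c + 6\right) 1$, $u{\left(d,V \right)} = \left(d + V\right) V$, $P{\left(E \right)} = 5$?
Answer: $- \frac{815921264}{1048425} \approx -778.24$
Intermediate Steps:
$u{\left(d,V \right)} = V \left(V + d\right)$ ($u{\left(d,V \right)} = \left(V + d\right) V = V \left(V + d\right)$)
$R{\left(c \right)} = 2 + c$ ($R{\left(c \right)} = -4 + \left(c + 6\right) 1 = -4 + \left(6 + c\right) 1 = -4 + \left(6 + c\right) = 2 + c$)
$r{\left(O \right)} = 9$ ($r{\left(O \right)} = 9 \cdot 1 = 9$)
$a{\left(n,j \right)} = 9$
$\frac{3716}{T{\left(-44,a{\left(-11,R{\left(3 \right)} \right)} \right)}} - \frac{17736}{-49925} = \frac{3716}{210 \frac{1}{-44}} - \frac{17736}{-49925} = \frac{3716}{210 \left(- \frac{1}{44}\right)} - - \frac{17736}{49925} = \frac{3716}{- \frac{105}{22}} + \frac{17736}{49925} = 3716 \left(- \frac{22}{105}\right) + \frac{17736}{49925} = - \frac{81752}{105} + \frac{17736}{49925} = - \frac{815921264}{1048425}$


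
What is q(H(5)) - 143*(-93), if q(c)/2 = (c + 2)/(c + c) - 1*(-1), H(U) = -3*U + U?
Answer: 66509/5 ≈ 13302.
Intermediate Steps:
H(U) = -2*U
q(c) = 2 + (2 + c)/c (q(c) = 2*((c + 2)/(c + c) - 1*(-1)) = 2*((2 + c)/((2*c)) + 1) = 2*((2 + c)*(1/(2*c)) + 1) = 2*((2 + c)/(2*c) + 1) = 2*(1 + (2 + c)/(2*c)) = 2 + (2 + c)/c)
q(H(5)) - 143*(-93) = (3 + 2/((-2*5))) - 143*(-93) = (3 + 2/(-10)) + 13299 = (3 + 2*(-⅒)) + 13299 = (3 - ⅕) + 13299 = 14/5 + 13299 = 66509/5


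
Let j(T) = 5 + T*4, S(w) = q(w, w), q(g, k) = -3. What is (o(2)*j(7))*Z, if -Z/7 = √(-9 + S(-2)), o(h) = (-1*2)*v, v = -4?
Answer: -3696*I*√3 ≈ -6401.7*I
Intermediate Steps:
o(h) = 8 (o(h) = -1*2*(-4) = -2*(-4) = 8)
S(w) = -3
Z = -14*I*√3 (Z = -7*√(-9 - 3) = -14*I*√3 ≈ -24.249*I)
j(T) = 5 + 4*T
(o(2)*j(7))*Z = (8*(5 + 4*7))*(-14*I*√3) = (8*(5 + 28))*(-14*I*√3) = (8*33)*(-14*I*√3) = 264*(-14*I*√3) = -3696*I*√3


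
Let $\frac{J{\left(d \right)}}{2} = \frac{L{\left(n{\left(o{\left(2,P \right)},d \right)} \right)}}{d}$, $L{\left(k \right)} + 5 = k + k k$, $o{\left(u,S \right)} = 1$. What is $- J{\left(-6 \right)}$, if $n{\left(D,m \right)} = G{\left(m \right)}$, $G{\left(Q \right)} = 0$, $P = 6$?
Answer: $- \frac{5}{3} \approx -1.6667$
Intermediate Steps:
$n{\left(D,m \right)} = 0$
$L{\left(k \right)} = -5 + k + k^{2}$ ($L{\left(k \right)} = -5 + \left(k + k k\right) = -5 + \left(k + k^{2}\right) = -5 + k + k^{2}$)
$J{\left(d \right)} = - \frac{10}{d}$ ($J{\left(d \right)} = 2 \frac{-5 + 0 + 0^{2}}{d} = 2 \frac{-5 + 0 + 0}{d} = 2 \left(- \frac{5}{d}\right) = - \frac{10}{d}$)
$- J{\left(-6 \right)} = - \frac{-10}{-6} = - \frac{\left(-10\right) \left(-1\right)}{6} = \left(-1\right) \frac{5}{3} = - \frac{5}{3}$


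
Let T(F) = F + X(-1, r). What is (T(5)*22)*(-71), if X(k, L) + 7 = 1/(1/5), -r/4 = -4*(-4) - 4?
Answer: -4686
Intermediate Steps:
r = -48 (r = -4*(-4*(-4) - 4) = -4*(16 - 4) = -4*12 = -48)
X(k, L) = -2 (X(k, L) = -7 + 1/(1/5) = -7 + 1/(⅕) = -7 + 5 = -2)
T(F) = -2 + F (T(F) = F - 2 = -2 + F)
(T(5)*22)*(-71) = ((-2 + 5)*22)*(-71) = (3*22)*(-71) = 66*(-71) = -4686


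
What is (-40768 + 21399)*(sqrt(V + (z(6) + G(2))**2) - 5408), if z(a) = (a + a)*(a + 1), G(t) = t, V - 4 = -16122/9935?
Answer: 104747552 - 19369*sqrt(730251092930)/9935 ≈ 1.0308e+8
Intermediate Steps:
V = 23618/9935 (V = 4 - 16122/9935 = 23618/9935 ≈ 2.3773)
z(a) = 2*a*(1 + a) (z(a) = (2*a)*(1 + a) = 2*a*(1 + a))
(-40768 + 21399)*(sqrt(V + (z(6) + G(2))**2) - 5408) = (-40768 + 21399)*(sqrt(23618/9935 + (2*6*(1 + 6) + 2)**2) - 5408) = -19369*(sqrt(23618/9935 + (2*6*7 + 2)**2) - 5408) = -19369*(sqrt(23618/9935 + (84 + 2)**2) - 5408) = -19369*(sqrt(23618/9935 + 86**2) - 5408) = -19369*(sqrt(23618/9935 + 7396) - 5408) = -19369*(sqrt(73502878/9935) - 5408) = -19369*(sqrt(730251092930)/9935 - 5408) = -19369*(-5408 + sqrt(730251092930)/9935) = 104747552 - 19369*sqrt(730251092930)/9935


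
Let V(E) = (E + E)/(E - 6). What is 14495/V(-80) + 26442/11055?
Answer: 459502069/58960 ≈ 7793.5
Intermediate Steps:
V(E) = 2*E/(-6 + E) (V(E) = (2*E)/(-6 + E) = 2*E/(-6 + E))
14495/V(-80) + 26442/11055 = 14495/((2*(-80)/(-6 - 80))) + 26442/11055 = 14495/((2*(-80)/(-86))) + 26442*(1/11055) = 14495/((2*(-80)*(-1/86))) + 8814/3685 = 14495/(80/43) + 8814/3685 = 14495*(43/80) + 8814/3685 = 124657/16 + 8814/3685 = 459502069/58960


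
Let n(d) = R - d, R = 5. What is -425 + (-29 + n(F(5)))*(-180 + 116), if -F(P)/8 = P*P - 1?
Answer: -11177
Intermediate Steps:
F(P) = 8 - 8*P² (F(P) = -8*(P*P - 1) = -8*(P² - 1) = -8*(-1 + P²) = 8 - 8*P²)
n(d) = 5 - d
-425 + (-29 + n(F(5)))*(-180 + 116) = -425 + (-29 + (5 - (8 - 8*5²)))*(-180 + 116) = -425 + (-29 + (5 - (8 - 8*25)))*(-64) = -425 + (-29 + (5 - (8 - 200)))*(-64) = -425 + (-29 + (5 - 1*(-192)))*(-64) = -425 + (-29 + (5 + 192))*(-64) = -425 + (-29 + 197)*(-64) = -425 + 168*(-64) = -425 - 10752 = -11177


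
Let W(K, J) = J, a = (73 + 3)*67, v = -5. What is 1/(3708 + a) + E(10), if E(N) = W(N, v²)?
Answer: 220001/8800 ≈ 25.000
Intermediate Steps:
a = 5092 (a = 76*67 = 5092)
E(N) = 25 (E(N) = (-5)² = 25)
1/(3708 + a) + E(10) = 1/(3708 + 5092) + 25 = 1/8800 + 25 = 220001/8800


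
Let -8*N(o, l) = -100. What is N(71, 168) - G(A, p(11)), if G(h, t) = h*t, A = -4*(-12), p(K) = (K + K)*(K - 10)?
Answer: -2087/2 ≈ -1043.5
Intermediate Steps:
p(K) = 2*K*(-10 + K) (p(K) = (2*K)*(-10 + K) = 2*K*(-10 + K))
N(o, l) = 25/2 (N(o, l) = -1/8*(-100) = 25/2)
A = 48
N(71, 168) - G(A, p(11)) = 25/2 - 48*2*11*(-10 + 11) = 25/2 - 48*2*11*1 = 25/2 - 48*22 = 25/2 - 1*1056 = 25/2 - 1056 = -2087/2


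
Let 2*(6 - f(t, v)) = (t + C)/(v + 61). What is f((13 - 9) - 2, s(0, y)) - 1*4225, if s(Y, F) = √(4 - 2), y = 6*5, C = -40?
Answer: -15689302/3719 - 19*√2/3719 ≈ -4218.7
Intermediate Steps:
y = 30
s(Y, F) = √2
f(t, v) = 6 - (-40 + t)/(2*(61 + v)) (f(t, v) = 6 - (t - 40)/(2*(v + 61)) = 6 - (-40 + t)/(2*(61 + v)))
f((13 - 9) - 2, s(0, y)) - 1*4225 = (772 - ((13 - 9) - 2) + 12*√2)/(2*(61 + √2)) - 1*4225 = (772 - (4 - 2) + 12*√2)/(2*(61 + √2)) - 4225 = (772 - 1*2 + 12*√2)/(2*(61 + √2)) - 4225 = (772 - 2 + 12*√2)/(2*(61 + √2)) - 4225 = (770 + 12*√2)/(2*(61 + √2)) - 4225 = -4225 + (770 + 12*√2)/(2*(61 + √2))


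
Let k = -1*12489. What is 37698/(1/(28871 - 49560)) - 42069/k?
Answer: -3246864903263/4163 ≈ -7.7993e+8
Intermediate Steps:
k = -12489
37698/(1/(28871 - 49560)) - 42069/k = 37698/(1/(28871 - 49560)) - 42069/(-12489) = 37698/(1/(-20689)) - 42069*(-1/12489) = 37698/(-1/20689) + 14023/4163 = 37698*(-20689) + 14023/4163 = -779933922 + 14023/4163 = -3246864903263/4163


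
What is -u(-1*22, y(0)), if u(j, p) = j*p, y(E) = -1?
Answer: -22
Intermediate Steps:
-u(-1*22, y(0)) = -(-1*22)*(-1) = -(-22)*(-1) = -1*22 = -22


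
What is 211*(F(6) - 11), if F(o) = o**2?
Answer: 5275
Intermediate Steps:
211*(F(6) - 11) = 211*(6**2 - 11) = 211*(36 - 11) = 211*25 = 5275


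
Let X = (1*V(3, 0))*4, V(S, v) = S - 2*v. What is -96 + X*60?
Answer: 624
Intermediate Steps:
X = 12 (X = (1*(3 - 2*0))*4 = (1*(3 + 0))*4 = (1*3)*4 = 3*4 = 12)
-96 + X*60 = -96 + 12*60 = -96 + 720 = 624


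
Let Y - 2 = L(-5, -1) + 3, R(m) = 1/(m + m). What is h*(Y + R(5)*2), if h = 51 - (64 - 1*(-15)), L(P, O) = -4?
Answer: -168/5 ≈ -33.600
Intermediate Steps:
R(m) = 1/(2*m)
Y = 1 (Y = 2 + (-4 + 3) = 2 - 1 = 1)
h = -28 (h = 51 - (64 + 15) = 51 - 1*79 = 51 - 79 = -28)
h*(Y + R(5)*2) = -28*(1 + ((½)/5)*2) = -28*(1 + ((½)*(⅕))*2) = -28*(1 + (⅒)*2) = -28*(1 + ⅕) = -28*6/5 = -168/5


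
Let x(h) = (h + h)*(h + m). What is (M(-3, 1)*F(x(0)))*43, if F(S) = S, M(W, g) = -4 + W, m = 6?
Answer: 0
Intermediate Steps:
x(h) = 2*h*(6 + h) (x(h) = (h + h)*(h + 6) = (2*h)*(6 + h) = 2*h*(6 + h))
(M(-3, 1)*F(x(0)))*43 = ((-4 - 3)*(2*0*(6 + 0)))*43 = -14*0*6*43 = -7*0*43 = 0*43 = 0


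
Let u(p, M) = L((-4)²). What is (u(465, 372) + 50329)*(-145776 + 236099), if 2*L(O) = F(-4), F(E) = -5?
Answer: 9091280919/2 ≈ 4.5456e+9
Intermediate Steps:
L(O) = -5/2 (L(O) = (½)*(-5) = -5/2)
u(p, M) = -5/2
(u(465, 372) + 50329)*(-145776 + 236099) = (-5/2 + 50329)*(-145776 + 236099) = (100653/2)*90323 = 9091280919/2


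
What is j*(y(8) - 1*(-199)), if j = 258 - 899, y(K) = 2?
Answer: -128841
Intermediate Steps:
j = -641
j*(y(8) - 1*(-199)) = -641*(2 - 1*(-199)) = -641*(2 + 199) = -641*201 = -128841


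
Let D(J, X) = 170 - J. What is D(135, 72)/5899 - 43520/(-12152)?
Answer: 32143725/8960581 ≈ 3.5872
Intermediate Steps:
D(135, 72)/5899 - 43520/(-12152) = (170 - 1*135)/5899 - 43520/(-12152) = (170 - 135)*(1/5899) - 43520*(-1/12152) = 35*(1/5899) + 5440/1519 = 35/5899 + 5440/1519 = 32143725/8960581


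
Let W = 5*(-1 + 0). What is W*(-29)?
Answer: 145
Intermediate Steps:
W = -5 (W = 5*(-1) = -5)
W*(-29) = -5*(-29) = 145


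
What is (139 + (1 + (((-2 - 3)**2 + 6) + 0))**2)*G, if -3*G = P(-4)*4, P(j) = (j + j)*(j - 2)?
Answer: -74432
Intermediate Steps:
P(j) = 2*j*(-2 + j) (P(j) = (2*j)*(-2 + j) = 2*j*(-2 + j))
G = -64 (G = -2*(-4)*(-2 - 4)*4/3 = -2*(-4)*(-6)*4/3 = -16*4 = -1/3*192 = -64)
(139 + (1 + (((-2 - 3)**2 + 6) + 0))**2)*G = (139 + (1 + (((-2 - 3)**2 + 6) + 0))**2)*(-64) = (139 + (1 + (((-5)**2 + 6) + 0))**2)*(-64) = (139 + (1 + ((25 + 6) + 0))**2)*(-64) = (139 + (1 + (31 + 0))**2)*(-64) = (139 + (1 + 31)**2)*(-64) = (139 + 32**2)*(-64) = (139 + 1024)*(-64) = 1163*(-64) = -74432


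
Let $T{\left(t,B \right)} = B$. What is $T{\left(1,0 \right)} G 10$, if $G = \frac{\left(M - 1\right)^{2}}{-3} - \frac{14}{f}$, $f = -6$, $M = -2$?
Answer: $0$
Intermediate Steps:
$G = - \frac{2}{3}$ ($G = \frac{\left(-2 - 1\right)^{2}}{-3} - \frac{14}{-6} = \left(-3\right)^{2} \left(- \frac{1}{3}\right) - - \frac{7}{3} = 9 \left(- \frac{1}{3}\right) + \frac{7}{3} = -3 + \frac{7}{3} = - \frac{2}{3} \approx -0.66667$)
$T{\left(1,0 \right)} G 10 = 0 \left(- \frac{2}{3}\right) 10 = 0 \cdot 10 = 0$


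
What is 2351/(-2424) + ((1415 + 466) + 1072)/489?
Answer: 2002811/395112 ≈ 5.0690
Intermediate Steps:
2351/(-2424) + ((1415 + 466) + 1072)/489 = 2351*(-1/2424) + (1881 + 1072)*(1/489) = -2351/2424 + 2953*(1/489) = -2351/2424 + 2953/489 = 2002811/395112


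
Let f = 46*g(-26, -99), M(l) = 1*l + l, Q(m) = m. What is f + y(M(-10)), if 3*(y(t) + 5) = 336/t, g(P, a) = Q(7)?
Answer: 1557/5 ≈ 311.40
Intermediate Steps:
g(P, a) = 7
M(l) = 2*l (M(l) = l + l = 2*l)
y(t) = -5 + 112/t (y(t) = -5 + (336/t)/3 = -5 + 112/t)
f = 322 (f = 46*7 = 322)
f + y(M(-10)) = 322 + (-5 + 112/((2*(-10)))) = 322 + (-5 + 112/(-20)) = 322 + (-5 + 112*(-1/20)) = 322 + (-5 - 28/5) = 322 - 53/5 = 1557/5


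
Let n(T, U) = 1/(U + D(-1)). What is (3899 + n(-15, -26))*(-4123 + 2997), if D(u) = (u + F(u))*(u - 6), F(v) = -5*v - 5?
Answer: -83414080/19 ≈ -4.3902e+6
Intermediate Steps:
F(v) = -5 - 5*v
D(u) = (-6 + u)*(-5 - 4*u) (D(u) = (u + (-5 - 5*u))*(u - 6) = (-5 - 4*u)*(-6 + u) = (-6 + u)*(-5 - 4*u))
n(T, U) = 1/(7 + U) (n(T, U) = 1/(U + (30 - 4*(-1)² + 19*(-1))) = 1/(U + (30 - 4*1 - 19)) = 1/(U + (30 - 4 - 19)) = 1/(U + 7) = 1/(7 + U))
(3899 + n(-15, -26))*(-4123 + 2997) = (3899 + 1/(7 - 26))*(-4123 + 2997) = (3899 + 1/(-19))*(-1126) = (3899 - 1/19)*(-1126) = (74080/19)*(-1126) = -83414080/19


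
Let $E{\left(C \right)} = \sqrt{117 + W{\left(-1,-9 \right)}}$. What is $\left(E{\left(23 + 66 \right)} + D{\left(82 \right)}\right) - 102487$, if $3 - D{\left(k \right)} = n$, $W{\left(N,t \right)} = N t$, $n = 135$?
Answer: $-102619 + 3 \sqrt{14} \approx -1.0261 \cdot 10^{5}$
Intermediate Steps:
$D{\left(k \right)} = -132$ ($D{\left(k \right)} = 3 - 135 = -132$)
$E{\left(C \right)} = 3 \sqrt{14}$ ($E{\left(C \right)} = \sqrt{117 - -9} = \sqrt{117 + 9} = \sqrt{126} = 3 \sqrt{14}$)
$\left(E{\left(23 + 66 \right)} + D{\left(82 \right)}\right) - 102487 = \left(3 \sqrt{14} - 132\right) - 102487 = \left(-132 + 3 \sqrt{14}\right) - 102487 = -102619 + 3 \sqrt{14}$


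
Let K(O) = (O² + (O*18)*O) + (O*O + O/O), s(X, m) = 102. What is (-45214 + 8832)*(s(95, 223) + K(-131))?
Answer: -12490777386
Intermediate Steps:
K(O) = 1 + 20*O² (K(O) = (O² + (18*O)*O) + (O² + 1) = (O² + 18*O²) + (1 + O²) = 19*O² + (1 + O²) = 1 + 20*O²)
(-45214 + 8832)*(s(95, 223) + K(-131)) = (-45214 + 8832)*(102 + (1 + 20*(-131)²)) = -36382*(102 + (1 + 20*17161)) = -36382*(102 + (1 + 343220)) = -36382*(102 + 343221) = -36382*343323 = -12490777386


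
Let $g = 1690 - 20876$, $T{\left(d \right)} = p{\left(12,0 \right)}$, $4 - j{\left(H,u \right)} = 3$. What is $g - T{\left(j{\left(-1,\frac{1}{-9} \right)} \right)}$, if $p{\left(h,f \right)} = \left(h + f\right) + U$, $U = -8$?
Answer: $-19190$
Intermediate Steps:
$j{\left(H,u \right)} = 1$ ($j{\left(H,u \right)} = 4 - 3 = 1$)
$p{\left(h,f \right)} = -8 + f + h$ ($p{\left(h,f \right)} = \left(h + f\right) - 8 = \left(f + h\right) - 8 = -8 + f + h$)
$T{\left(d \right)} = 4$ ($T{\left(d \right)} = -8 + 0 + 12 = 4$)
$g = -19186$ ($g = 1690 - 20876 = -19186$)
$g - T{\left(j{\left(-1,\frac{1}{-9} \right)} \right)} = -19186 - 4 = -19190$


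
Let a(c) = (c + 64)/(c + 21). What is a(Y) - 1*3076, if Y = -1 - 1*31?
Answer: -33868/11 ≈ -3078.9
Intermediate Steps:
Y = -32 (Y = -1 - 31 = -32)
a(c) = (64 + c)/(21 + c)
a(Y) - 1*3076 = (64 - 32)/(21 - 32) - 1*3076 = 32/(-11) - 3076 = -1/11*32 - 3076 = -32/11 - 3076 = -33868/11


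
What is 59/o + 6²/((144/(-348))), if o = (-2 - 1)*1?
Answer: -320/3 ≈ -106.67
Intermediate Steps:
o = -3 (o = -3*1 = -3)
59/o + 6²/((144/(-348))) = 59/(-3) + 6²/((144/(-348))) = 59*(-⅓) + 36/((144*(-1/348))) = -59/3 + 36/(-12/29) = -59/3 + 36*(-29/12) = -59/3 - 87 = -320/3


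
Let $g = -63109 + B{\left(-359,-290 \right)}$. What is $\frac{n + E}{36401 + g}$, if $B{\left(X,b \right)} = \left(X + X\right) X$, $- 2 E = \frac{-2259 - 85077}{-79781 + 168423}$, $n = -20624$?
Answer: $- \frac{457027235}{5120272167} \approx -0.089258$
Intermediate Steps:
$E = \frac{21834}{44321}$ ($E = - \frac{\left(-2259 - 85077\right) \frac{1}{-79781 + 168423}}{2} = - \frac{\left(-2259 - 85077\right) \frac{1}{88642}}{2} = - \frac{\left(-87336\right) \frac{1}{88642}}{2} = \left(- \frac{1}{2}\right) \left(- \frac{43668}{44321}\right) = \frac{21834}{44321} \approx 0.49263$)
$B{\left(X,b \right)} = 2 X^{2}$ ($B{\left(X,b \right)} = 2 X X = 2 X^{2}$)
$g = 194653$ ($g = -63109 + 2 \left(-359\right)^{2} = -63109 + 2 \cdot 128881 = -63109 + 257762 = 194653$)
$\frac{n + E}{36401 + g} = \frac{-20624 + \frac{21834}{44321}}{36401 + 194653} = - \frac{914054470}{44321 \cdot 231054} = \left(- \frac{914054470}{44321}\right) \frac{1}{231054} = - \frac{457027235}{5120272167}$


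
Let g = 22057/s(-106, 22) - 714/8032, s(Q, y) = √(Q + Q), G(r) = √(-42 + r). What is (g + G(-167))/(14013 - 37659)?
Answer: 17/4522016 - I*√209/23646 + 3151*I*√53/358068 ≈ 3.7594e-6 + 0.063454*I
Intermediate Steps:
s(Q, y) = √2*√Q (s(Q, y) = √(2*Q) = √2*√Q)
g = -357/4016 - 22057*I*√53/106 (g = 22057/((√2*√(-106))) - 714/8032 = 22057/((√2*(I*√106))) - 714*1/8032 = 22057/((2*I*√53)) - 357/4016 = 22057*(-I*√53/106) - 357/4016 = -22057*I*√53/106 - 357/4016 = -357/4016 - 22057*I*√53/106 ≈ -0.088894 - 1514.9*I)
(g + G(-167))/(14013 - 37659) = ((-357/4016 - 22057*I*√53/106) + √(-42 - 167))/(14013 - 37659) = ((-357/4016 - 22057*I*√53/106) + √(-209))/(-23646) = ((-357/4016 - 22057*I*√53/106) + I*√209)*(-1/23646) = (-357/4016 + I*√209 - 22057*I*√53/106)*(-1/23646) = 17/4522016 - I*√209/23646 + 3151*I*√53/358068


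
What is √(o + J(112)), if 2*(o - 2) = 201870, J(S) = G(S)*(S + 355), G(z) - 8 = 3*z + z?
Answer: √313889 ≈ 560.26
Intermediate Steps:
G(z) = 8 + 4*z (G(z) = 8 + (3*z + z) = 8 + 4*z)
J(S) = (8 + 4*S)*(355 + S) (J(S) = (8 + 4*S)*(S + 355) = (8 + 4*S)*(355 + S))
o = 100937 (o = 2 + (½)*201870 = 2 + 100935 = 100937)
√(o + J(112)) = √(100937 + 4*(2 + 112)*(355 + 112)) = √(100937 + 4*114*467) = √(100937 + 212952) = √313889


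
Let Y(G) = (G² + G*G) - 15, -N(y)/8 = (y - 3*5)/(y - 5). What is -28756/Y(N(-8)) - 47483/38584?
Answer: -27229133381/359255624 ≈ -75.793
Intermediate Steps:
N(y) = -8*(-15 + y)/(-5 + y) (N(y) = -8*(y - 3*5)/(y - 5) = -8*(y - 15)/(-5 + y) = -8*(-15 + y)/(-5 + y))
Y(G) = -15 + 2*G² (Y(G) = (G² + G²) - 15 = 2*G² - 15 = -15 + 2*G²)
-28756/Y(N(-8)) - 47483/38584 = -28756/(-15 + 2*(8*(15 - 1*(-8))/(-5 - 8))²) - 47483/38584 = -28756/(-15 + 2*(8*(15 + 8)/(-13))²) - 47483*1/38584 = -28756/(-15 + 2*(8*(-1/13)*23)²) - 47483/38584 = -28756/(-15 + 2*(-184/13)²) - 47483/38584 = -28756/(-15 + 2*(33856/169)) - 47483/38584 = -28756/(-15 + 67712/169) - 47483/38584 = -28756/65177/169 - 47483/38584 = -28756*169/65177 - 47483/38584 = -694252/9311 - 47483/38584 = -27229133381/359255624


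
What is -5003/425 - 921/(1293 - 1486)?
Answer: -574154/82025 ≈ -6.9997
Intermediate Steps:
-5003/425 - 921/(1293 - 1486) = -5003*1/425 - 921/(-193) = -5003/425 - 921*(-1/193) = -5003/425 + 921/193 = -574154/82025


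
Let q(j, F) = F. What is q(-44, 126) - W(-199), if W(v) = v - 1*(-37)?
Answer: 288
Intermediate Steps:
W(v) = 37 + v (W(v) = v + 37 = 37 + v)
q(-44, 126) - W(-199) = 126 - (37 - 199) = 126 - 1*(-162) = 126 + 162 = 288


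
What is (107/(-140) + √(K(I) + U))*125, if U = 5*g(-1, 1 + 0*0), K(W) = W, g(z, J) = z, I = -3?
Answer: -2675/28 + 250*I*√2 ≈ -95.536 + 353.55*I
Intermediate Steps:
U = -5 (U = 5*(-1) = -5)
(107/(-140) + √(K(I) + U))*125 = (107/(-140) + √(-3 - 5))*125 = (107*(-1/140) + √(-8))*125 = (-107/140 + 2*I*√2)*125 = -2675/28 + 250*I*√2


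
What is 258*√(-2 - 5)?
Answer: 258*I*√7 ≈ 682.6*I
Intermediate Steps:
258*√(-2 - 5) = 258*√(-7) = 258*(I*√7) = 258*I*√7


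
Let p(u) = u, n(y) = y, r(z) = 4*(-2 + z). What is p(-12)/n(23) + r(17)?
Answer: 1368/23 ≈ 59.478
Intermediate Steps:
r(z) = -8 + 4*z
p(-12)/n(23) + r(17) = -12/23 + (-8 + 4*17) = -12*1/23 + (-8 + 68) = -12/23 + 60 = 1368/23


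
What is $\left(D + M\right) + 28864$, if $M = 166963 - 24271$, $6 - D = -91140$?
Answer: $262702$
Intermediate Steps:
$D = 91146$ ($D = 6 - -91140 = 6 + 91140 = 91146$)
$M = 142692$
$\left(D + M\right) + 28864 = \left(91146 + 142692\right) + 28864 = 233838 + 28864 = 262702$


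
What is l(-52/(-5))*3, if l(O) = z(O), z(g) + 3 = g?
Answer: 111/5 ≈ 22.200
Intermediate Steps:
z(g) = -3 + g
l(O) = -3 + O
l(-52/(-5))*3 = (-3 - 52/(-5))*3 = (-3 - 52*(-⅕))*3 = (-3 + 52/5)*3 = (37/5)*3 = 111/5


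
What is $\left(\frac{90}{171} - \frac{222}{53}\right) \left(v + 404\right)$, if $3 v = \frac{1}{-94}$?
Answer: $- \frac{210081388}{141987} \approx -1479.6$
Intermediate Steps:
$v = - \frac{1}{282}$ ($v = \frac{1}{3 \left(-94\right)} = \frac{1}{3} \left(- \frac{1}{94}\right) = - \frac{1}{282} \approx -0.0035461$)
$\left(\frac{90}{171} - \frac{222}{53}\right) \left(v + 404\right) = \left(\frac{90}{171} - \frac{222}{53}\right) \left(- \frac{1}{282} + 404\right) = \left(90 \cdot \frac{1}{171} - \frac{222}{53}\right) \frac{113927}{282} = \left(\frac{10}{19} - \frac{222}{53}\right) \frac{113927}{282} = \left(- \frac{3688}{1007}\right) \frac{113927}{282} = - \frac{210081388}{141987}$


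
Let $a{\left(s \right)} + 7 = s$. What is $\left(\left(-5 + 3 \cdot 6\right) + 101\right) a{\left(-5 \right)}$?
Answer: $-1368$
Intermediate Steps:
$a{\left(s \right)} = -7 + s$
$\left(\left(-5 + 3 \cdot 6\right) + 101\right) a{\left(-5 \right)} = \left(\left(-5 + 3 \cdot 6\right) + 101\right) \left(-7 - 5\right) = \left(\left(-5 + 18\right) + 101\right) \left(-12\right) = \left(13 + 101\right) \left(-12\right) = 114 \left(-12\right) = -1368$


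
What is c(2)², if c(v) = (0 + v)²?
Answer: 16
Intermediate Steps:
c(v) = v²
c(2)² = (2²)² = 4² = 16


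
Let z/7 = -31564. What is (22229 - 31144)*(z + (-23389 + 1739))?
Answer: 2162761170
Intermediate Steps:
z = -220948 (z = 7*(-31564) = -220948)
(22229 - 31144)*(z + (-23389 + 1739)) = (22229 - 31144)*(-220948 + (-23389 + 1739)) = -8915*(-220948 - 21650) = -8915*(-242598) = 2162761170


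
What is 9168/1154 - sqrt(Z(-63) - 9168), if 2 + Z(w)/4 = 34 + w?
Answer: 4584/577 - 2*I*sqrt(2323) ≈ 7.9445 - 96.395*I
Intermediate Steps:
Z(w) = 128 + 4*w (Z(w) = -8 + 4*(34 + w) = -8 + (136 + 4*w) = 128 + 4*w)
9168/1154 - sqrt(Z(-63) - 9168) = 9168/1154 - sqrt((128 + 4*(-63)) - 9168) = 9168*(1/1154) - sqrt((128 - 252) - 9168) = 4584/577 - sqrt(-124 - 9168) = 4584/577 - sqrt(-9292) = 4584/577 - 2*I*sqrt(2323)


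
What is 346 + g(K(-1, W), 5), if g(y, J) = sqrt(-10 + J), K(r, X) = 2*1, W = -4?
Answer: 346 + I*sqrt(5) ≈ 346.0 + 2.2361*I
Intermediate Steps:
K(r, X) = 2
346 + g(K(-1, W), 5) = 346 + sqrt(-10 + 5) = 346 + sqrt(-5) = 346 + I*sqrt(5)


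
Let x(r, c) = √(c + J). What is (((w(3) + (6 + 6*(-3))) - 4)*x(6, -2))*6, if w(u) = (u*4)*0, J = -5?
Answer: -96*I*√7 ≈ -253.99*I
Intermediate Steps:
x(r, c) = √(-5 + c) (x(r, c) = √(c - 5) = √(-5 + c))
w(u) = 0 (w(u) = (4*u)*0 = 0)
(((w(3) + (6 + 6*(-3))) - 4)*x(6, -2))*6 = (((0 + (6 + 6*(-3))) - 4)*√(-5 - 2))*6 = (((0 + (6 - 18)) - 4)*√(-7))*6 = (((0 - 12) - 4)*(I*√7))*6 = ((-12 - 4)*(I*√7))*6 = -16*I*√7*6 = -96*I*√7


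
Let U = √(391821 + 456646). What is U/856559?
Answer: √848467/856559 ≈ 0.0010754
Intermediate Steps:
U = √848467 ≈ 921.12
U/856559 = √848467/856559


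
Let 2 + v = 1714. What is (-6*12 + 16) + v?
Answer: 1656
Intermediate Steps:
v = 1712 (v = -2 + 1714 = 1712)
(-6*12 + 16) + v = (-6*12 + 16) + 1712 = (-72 + 16) + 1712 = -56 + 1712 = 1656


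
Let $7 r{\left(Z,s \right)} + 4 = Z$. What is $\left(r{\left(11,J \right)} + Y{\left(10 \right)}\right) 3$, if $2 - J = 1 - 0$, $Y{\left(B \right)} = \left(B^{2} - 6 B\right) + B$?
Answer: $153$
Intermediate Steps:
$Y{\left(B \right)} = B^{2} - 5 B$
$J = 1$ ($J = 2 - \left(1 - 0\right) = 2 - \left(1 + 0\right) = 2 - 1 = 1$)
$r{\left(Z,s \right)} = - \frac{4}{7} + \frac{Z}{7}$
$\left(r{\left(11,J \right)} + Y{\left(10 \right)}\right) 3 = \left(\left(- \frac{4}{7} + \frac{1}{7} \cdot 11\right) + 10 \left(-5 + 10\right)\right) 3 = \left(\left(- \frac{4}{7} + \frac{11}{7}\right) + 10 \cdot 5\right) 3 = \left(1 + 50\right) 3 = 51 \cdot 3 = 153$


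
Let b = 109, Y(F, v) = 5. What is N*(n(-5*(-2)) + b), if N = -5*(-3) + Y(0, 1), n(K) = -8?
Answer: 2020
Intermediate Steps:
N = 20 (N = -5*(-3) + 5 = 15 + 5 = 20)
N*(n(-5*(-2)) + b) = 20*(-8 + 109) = 20*101 = 2020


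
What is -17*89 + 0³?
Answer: -1513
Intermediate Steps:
-17*89 + 0³ = -1513 + 0 = -1513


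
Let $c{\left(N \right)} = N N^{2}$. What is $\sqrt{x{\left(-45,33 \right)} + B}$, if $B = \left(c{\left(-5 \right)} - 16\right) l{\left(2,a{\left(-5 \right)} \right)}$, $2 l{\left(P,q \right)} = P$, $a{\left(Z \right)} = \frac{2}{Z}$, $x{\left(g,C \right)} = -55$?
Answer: $14 i \approx 14.0 i$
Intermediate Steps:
$c{\left(N \right)} = N^{3}$
$l{\left(P,q \right)} = \frac{P}{2}$
$B = -141$ ($B = \left(\left(-5\right)^{3} - 16\right) \frac{1}{2} \cdot 2 = \left(-125 - 16\right) 1 = \left(-141\right) 1 = -141$)
$\sqrt{x{\left(-45,33 \right)} + B} = \sqrt{-55 - 141} = \sqrt{-196} = 14 i$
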